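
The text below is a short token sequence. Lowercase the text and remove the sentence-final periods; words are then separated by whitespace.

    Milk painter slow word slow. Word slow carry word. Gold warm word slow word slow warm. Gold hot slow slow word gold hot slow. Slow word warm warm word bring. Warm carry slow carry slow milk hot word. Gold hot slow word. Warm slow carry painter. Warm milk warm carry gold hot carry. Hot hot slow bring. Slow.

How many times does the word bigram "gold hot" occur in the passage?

4

Scanning the 57 overlapping bigram windows for "gold hot":
  position 17–18: gold hot
  position 22–23: gold hot
  position 39–40: gold hot
  position 51–52: gold hot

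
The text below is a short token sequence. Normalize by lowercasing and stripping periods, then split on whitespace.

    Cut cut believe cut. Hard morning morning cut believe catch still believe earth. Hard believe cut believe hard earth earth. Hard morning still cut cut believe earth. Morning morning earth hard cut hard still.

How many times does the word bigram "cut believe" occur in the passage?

Scanning the 33 overlapping bigram windows for "cut believe":
  position 2–3: cut believe
  position 8–9: cut believe
  position 16–17: cut believe
  position 25–26: cut believe

4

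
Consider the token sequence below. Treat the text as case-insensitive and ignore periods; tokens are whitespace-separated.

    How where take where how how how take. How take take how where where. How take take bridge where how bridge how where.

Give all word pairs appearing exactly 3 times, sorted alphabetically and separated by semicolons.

Bigram counts meeting the condition (exactly 3 times):
  how take: 3
  how where: 3
  where how: 3

how take; how where; where how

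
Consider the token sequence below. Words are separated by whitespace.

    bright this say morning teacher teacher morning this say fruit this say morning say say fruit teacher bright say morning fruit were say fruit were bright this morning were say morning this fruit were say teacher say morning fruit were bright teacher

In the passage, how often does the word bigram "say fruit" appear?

Scanning the 41 overlapping bigram windows for "say fruit":
  position 9–10: say fruit
  position 15–16: say fruit
  position 23–24: say fruit

3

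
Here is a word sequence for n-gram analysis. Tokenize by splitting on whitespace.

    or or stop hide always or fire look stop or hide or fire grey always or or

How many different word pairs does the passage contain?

17 tokens → 16 bigram windows in total.
Repeated bigrams (each contributes count−1 duplicates):
  always or: 2
  or fire: 2
  or or: 2
3 duplicate windows → 16 − 3 = 13 distinct.

13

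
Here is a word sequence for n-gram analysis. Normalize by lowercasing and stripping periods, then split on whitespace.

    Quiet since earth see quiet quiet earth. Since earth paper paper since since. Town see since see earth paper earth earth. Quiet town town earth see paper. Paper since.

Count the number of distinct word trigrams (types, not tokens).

26

29 tokens → 27 trigram windows in total.
Repeated trigrams (each contributes count−1 duplicates):
  paper paper since: 2
1 duplicate windows → 27 − 1 = 26 distinct.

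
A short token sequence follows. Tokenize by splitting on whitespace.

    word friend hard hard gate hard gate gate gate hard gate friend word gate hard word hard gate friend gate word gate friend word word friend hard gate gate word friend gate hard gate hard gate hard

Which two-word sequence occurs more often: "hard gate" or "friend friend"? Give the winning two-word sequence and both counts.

"hard gate": 7 occurrences
"friend friend": 0 occurrences

"hard gate" (7 vs 0)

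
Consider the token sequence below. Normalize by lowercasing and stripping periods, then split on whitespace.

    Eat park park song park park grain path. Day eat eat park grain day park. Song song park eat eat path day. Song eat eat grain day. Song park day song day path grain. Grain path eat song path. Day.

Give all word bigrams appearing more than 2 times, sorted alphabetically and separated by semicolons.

Bigram counts meeting the condition (more than 2 times):
  day song: 3
  eat eat: 3
  path day: 3
  song park: 3

day song; eat eat; path day; song park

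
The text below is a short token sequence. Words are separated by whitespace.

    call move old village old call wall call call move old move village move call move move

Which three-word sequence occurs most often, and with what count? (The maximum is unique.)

Trigram frequencies (highest first):
  call move old: 2
  move old village: 1
  old village old: 1
  village old call: 1
  old call wall: 1
  call wall call: 1
  … (8 more, each ≤ 1)

"call move old", 2 times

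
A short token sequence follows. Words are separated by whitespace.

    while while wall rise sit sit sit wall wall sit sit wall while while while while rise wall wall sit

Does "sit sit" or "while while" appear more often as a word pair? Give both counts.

"while while" (4 vs 3)

"sit sit": 3 occurrences
"while while": 4 occurrences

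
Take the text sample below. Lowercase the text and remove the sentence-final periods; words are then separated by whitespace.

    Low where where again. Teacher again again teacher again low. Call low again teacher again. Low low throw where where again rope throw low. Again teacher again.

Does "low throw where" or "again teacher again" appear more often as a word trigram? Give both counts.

"again teacher again" (4 vs 1)

"low throw where": 1 occurrence
"again teacher again": 4 occurrences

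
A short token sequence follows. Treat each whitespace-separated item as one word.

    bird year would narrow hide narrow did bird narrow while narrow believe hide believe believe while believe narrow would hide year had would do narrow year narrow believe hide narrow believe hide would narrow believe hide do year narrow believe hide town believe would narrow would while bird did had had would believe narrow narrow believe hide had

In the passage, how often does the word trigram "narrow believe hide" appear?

6

Scanning the 56 overlapping trigram windows for "narrow believe hide":
  position 11–13: narrow believe hide
  position 27–29: narrow believe hide
  position 30–32: narrow believe hide
  position 34–36: narrow believe hide
  position 39–41: narrow believe hide
  position 55–57: narrow believe hide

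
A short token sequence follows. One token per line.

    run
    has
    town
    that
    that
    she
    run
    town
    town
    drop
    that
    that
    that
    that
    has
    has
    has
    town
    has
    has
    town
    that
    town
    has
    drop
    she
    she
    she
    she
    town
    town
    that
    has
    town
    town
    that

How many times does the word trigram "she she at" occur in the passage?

Scanning the 34 overlapping trigram windows for "she she at":
  (none found)

0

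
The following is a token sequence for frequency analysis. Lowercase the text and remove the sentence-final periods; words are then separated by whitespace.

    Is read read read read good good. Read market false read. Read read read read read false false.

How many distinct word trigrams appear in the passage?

11

18 tokens → 16 trigram windows in total.
Repeated trigrams (each contributes count−1 duplicates):
  read read read: 6
5 duplicate windows → 16 − 5 = 11 distinct.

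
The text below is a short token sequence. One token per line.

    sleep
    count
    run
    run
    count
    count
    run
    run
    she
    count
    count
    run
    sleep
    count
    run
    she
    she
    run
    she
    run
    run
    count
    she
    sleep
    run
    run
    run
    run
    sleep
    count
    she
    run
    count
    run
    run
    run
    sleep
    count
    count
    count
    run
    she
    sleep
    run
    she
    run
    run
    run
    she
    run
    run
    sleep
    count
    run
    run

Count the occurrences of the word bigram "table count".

0

Scanning the 54 overlapping bigram windows for "table count":
  (none found)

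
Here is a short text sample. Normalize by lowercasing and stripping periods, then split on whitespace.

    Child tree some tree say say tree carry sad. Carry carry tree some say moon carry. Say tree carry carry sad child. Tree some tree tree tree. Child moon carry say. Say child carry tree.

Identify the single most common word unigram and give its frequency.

Unigram frequencies (highest first):
  tree: 10
  carry: 8
  say: 6
  child: 4
  some: 3
  sad: 2
  … (1 more, each ≤ 2)

"tree", 10 times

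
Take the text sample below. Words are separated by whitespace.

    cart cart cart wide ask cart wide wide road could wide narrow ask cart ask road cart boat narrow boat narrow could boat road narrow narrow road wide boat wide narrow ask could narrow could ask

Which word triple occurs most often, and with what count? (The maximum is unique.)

Trigram frequencies (highest first):
  wide narrow ask: 2
  cart cart cart: 1
  cart cart wide: 1
  cart wide ask: 1
  wide ask cart: 1
  ask cart wide: 1
  … (27 more, each ≤ 1)

"wide narrow ask", 2 times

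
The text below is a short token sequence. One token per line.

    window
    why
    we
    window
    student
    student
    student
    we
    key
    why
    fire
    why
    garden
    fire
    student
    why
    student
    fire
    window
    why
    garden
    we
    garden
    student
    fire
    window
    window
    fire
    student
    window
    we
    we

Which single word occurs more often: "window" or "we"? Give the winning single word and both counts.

"window" (6 vs 5)

"window": 6 occurrences
"we": 5 occurrences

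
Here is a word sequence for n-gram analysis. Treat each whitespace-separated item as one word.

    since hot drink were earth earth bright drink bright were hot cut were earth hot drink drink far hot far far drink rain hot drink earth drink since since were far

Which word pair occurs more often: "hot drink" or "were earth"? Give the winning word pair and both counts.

"hot drink" (3 vs 2)

"hot drink": 3 occurrences
"were earth": 2 occurrences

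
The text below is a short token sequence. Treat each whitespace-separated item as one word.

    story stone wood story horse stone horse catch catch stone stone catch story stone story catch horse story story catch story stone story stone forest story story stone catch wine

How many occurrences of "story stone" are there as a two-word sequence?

5

Scanning the 29 overlapping bigram windows for "story stone":
  position 1–2: story stone
  position 13–14: story stone
  position 21–22: story stone
  position 23–24: story stone
  position 27–28: story stone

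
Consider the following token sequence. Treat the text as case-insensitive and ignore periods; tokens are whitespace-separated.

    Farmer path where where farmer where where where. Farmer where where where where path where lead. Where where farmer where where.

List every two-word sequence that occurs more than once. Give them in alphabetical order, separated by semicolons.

Bigram counts meeting the condition (more than once):
  farmer where: 3
  path where: 2
  where farmer: 3
  where where: 8

farmer where; path where; where farmer; where where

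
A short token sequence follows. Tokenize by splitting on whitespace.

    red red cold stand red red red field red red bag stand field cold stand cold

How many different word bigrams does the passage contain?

16 tokens → 15 bigram windows in total.
Repeated bigrams (each contributes count−1 duplicates):
  red red: 4
  cold stand: 2
4 duplicate windows → 15 − 4 = 11 distinct.

11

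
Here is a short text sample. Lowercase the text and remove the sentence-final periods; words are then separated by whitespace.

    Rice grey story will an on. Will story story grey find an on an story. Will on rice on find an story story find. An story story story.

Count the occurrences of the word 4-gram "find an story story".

Scanning the 25 overlapping 4-gram windows for "find an story story":
  position 20–23: find an story story
  position 24–27: find an story story

2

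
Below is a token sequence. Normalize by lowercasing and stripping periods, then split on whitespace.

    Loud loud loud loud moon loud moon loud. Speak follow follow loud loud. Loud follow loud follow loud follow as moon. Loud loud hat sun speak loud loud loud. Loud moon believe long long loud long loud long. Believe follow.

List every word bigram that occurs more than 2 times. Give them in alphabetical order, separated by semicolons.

Bigram counts meeting the condition (more than 2 times):
  follow loud: 3
  loud follow: 3
  loud loud: 9
  loud moon: 3
  moon loud: 3

follow loud; loud follow; loud loud; loud moon; moon loud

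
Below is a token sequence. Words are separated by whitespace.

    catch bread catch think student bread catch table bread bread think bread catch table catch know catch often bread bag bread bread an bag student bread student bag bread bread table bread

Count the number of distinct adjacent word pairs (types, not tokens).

23

32 tokens → 31 bigram windows in total.
Repeated bigrams (each contributes count−1 duplicates):
  bread bread: 3
  bread catch: 3
  bag bread: 2
  catch table: 2
  student bread: 2
  table bread: 2
8 duplicate windows → 31 − 8 = 23 distinct.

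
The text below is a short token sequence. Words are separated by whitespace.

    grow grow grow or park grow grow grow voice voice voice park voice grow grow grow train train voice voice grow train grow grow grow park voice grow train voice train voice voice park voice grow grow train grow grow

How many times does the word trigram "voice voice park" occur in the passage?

2

Scanning the 38 overlapping trigram windows for "voice voice park":
  position 10–12: voice voice park
  position 32–34: voice voice park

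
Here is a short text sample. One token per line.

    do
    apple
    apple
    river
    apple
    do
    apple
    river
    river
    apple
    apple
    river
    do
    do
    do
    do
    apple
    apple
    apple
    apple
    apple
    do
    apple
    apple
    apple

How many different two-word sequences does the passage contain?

8

25 tokens → 24 bigram windows in total.
Repeated bigrams (each contributes count−1 duplicates):
  apple apple: 8
  do apple: 4
  apple river: 3
  do do: 3
  apple do: 2
  river apple: 2
16 duplicate windows → 24 − 16 = 8 distinct.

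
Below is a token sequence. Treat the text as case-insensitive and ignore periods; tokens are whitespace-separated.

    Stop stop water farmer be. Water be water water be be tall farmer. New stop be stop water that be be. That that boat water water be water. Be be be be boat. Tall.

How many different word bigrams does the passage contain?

22

34 tokens → 33 bigram windows in total.
Repeated bigrams (each contributes count−1 duplicates):
  be be: 5
  water be: 4
  be water: 3
  stop water: 2
  water water: 2
11 duplicate windows → 33 − 11 = 22 distinct.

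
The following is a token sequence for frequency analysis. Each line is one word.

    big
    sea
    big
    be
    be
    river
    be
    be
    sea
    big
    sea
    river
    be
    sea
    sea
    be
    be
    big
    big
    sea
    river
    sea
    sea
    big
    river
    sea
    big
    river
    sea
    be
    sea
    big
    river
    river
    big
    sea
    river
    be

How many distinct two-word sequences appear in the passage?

16

38 tokens → 37 bigram windows in total.
Repeated bigrams (each contributes count−1 duplicates):
  sea big: 5
  big sea: 4
  be be: 3
  be sea: 3
  big river: 3
  river be: 3
  river sea: 3
  sea river: 3
  … (2 more repeated)
21 duplicate windows → 37 − 21 = 16 distinct.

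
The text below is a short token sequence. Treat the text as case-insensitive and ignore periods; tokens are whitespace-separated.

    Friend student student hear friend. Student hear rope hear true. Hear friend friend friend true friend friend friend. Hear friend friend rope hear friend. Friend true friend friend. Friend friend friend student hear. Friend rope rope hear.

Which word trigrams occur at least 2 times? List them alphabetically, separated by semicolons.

Trigram counts meeting the condition (at least 2 times):
  friend friend friend: 5
  friend friend true: 2
  friend student hear: 2
  friend true friend: 2
  hear friend friend: 3
  student hear friend: 2
  true friend friend: 2

friend friend friend; friend friend true; friend student hear; friend true friend; hear friend friend; student hear friend; true friend friend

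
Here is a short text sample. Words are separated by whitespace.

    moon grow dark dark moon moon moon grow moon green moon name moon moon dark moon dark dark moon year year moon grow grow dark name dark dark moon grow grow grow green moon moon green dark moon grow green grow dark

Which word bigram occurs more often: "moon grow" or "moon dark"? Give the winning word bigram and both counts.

"moon grow": 5 occurrences
"moon dark": 2 occurrences

"moon grow" (5 vs 2)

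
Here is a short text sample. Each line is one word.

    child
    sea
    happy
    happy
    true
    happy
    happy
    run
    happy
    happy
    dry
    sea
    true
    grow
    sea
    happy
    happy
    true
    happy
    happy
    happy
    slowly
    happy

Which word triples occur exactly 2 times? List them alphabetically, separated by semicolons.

Trigram counts meeting the condition (exactly 2 times):
  happy happy true: 2
  happy true happy: 2
  sea happy happy: 2
  true happy happy: 2

happy happy true; happy true happy; sea happy happy; true happy happy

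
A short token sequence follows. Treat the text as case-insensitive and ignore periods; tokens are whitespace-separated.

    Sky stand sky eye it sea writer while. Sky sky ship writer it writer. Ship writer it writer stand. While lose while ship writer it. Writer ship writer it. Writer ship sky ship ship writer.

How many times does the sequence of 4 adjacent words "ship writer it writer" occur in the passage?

4

Scanning the 32 overlapping 4-gram windows for "ship writer it writer":
  position 11–14: ship writer it writer
  position 15–18: ship writer it writer
  position 23–26: ship writer it writer
  position 27–30: ship writer it writer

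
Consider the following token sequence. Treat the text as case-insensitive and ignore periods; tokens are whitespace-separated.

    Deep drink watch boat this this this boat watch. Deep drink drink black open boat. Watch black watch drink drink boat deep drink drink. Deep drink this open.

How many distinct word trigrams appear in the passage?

28 tokens → 26 trigram windows in total.
Repeated trigrams (each contributes count−1 duplicates):
  deep drink drink: 2
1 duplicate windows → 26 − 1 = 25 distinct.

25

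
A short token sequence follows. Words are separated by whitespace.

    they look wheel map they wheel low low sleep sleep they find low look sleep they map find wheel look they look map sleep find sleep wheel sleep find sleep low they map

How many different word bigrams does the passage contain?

27

33 tokens → 32 bigram windows in total.
Repeated bigrams (each contributes count−1 duplicates):
  find sleep: 2
  sleep find: 2
  sleep they: 2
  they look: 2
  they map: 2
5 duplicate windows → 32 − 5 = 27 distinct.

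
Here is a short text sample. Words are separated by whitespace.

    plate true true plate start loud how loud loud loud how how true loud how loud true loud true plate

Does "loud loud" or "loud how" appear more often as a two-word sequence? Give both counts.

"loud how" (3 vs 2)

"loud loud": 2 occurrences
"loud how": 3 occurrences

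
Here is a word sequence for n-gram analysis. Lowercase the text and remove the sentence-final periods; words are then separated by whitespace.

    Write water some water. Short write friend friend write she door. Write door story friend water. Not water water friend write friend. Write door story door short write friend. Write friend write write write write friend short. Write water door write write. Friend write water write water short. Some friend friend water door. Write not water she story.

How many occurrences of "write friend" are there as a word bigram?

Scanning the 57 overlapping bigram windows for "write friend":
  position 6–7: write friend
  position 21–22: write friend
  position 28–29: write friend
  position 30–31: write friend
  position 35–36: write friend
  position 42–43: write friend

6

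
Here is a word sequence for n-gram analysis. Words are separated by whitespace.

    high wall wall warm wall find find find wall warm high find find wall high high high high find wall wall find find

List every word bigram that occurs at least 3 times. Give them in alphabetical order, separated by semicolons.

Bigram counts meeting the condition (at least 3 times):
  find find: 4
  find wall: 3
  high high: 3

find find; find wall; high high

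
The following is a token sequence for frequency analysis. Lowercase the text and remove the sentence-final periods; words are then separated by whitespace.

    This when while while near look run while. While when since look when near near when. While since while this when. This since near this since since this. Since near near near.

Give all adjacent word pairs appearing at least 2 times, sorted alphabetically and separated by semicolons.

Bigram counts meeting the condition (at least 2 times):
  near near: 3
  since near: 2
  this since: 3
  this when: 2
  when while: 2
  while while: 2

near near; since near; this since; this when; when while; while while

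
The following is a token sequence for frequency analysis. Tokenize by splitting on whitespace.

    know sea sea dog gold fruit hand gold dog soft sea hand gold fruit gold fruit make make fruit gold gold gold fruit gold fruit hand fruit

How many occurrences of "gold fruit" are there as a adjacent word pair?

5

Scanning the 26 overlapping bigram windows for "gold fruit":
  position 5–6: gold fruit
  position 13–14: gold fruit
  position 15–16: gold fruit
  position 22–23: gold fruit
  position 24–25: gold fruit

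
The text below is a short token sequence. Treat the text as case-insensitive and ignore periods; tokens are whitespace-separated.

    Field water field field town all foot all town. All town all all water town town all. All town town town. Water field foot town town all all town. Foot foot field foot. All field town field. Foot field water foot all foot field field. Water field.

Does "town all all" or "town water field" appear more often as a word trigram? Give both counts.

"town all all" (3 vs 1)

"town all all": 3 occurrences
"town water field": 1 occurrence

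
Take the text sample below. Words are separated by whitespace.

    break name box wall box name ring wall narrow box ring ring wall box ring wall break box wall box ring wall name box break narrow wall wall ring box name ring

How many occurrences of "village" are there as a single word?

Scanning the 32 tokens for "village":
  (none found)

0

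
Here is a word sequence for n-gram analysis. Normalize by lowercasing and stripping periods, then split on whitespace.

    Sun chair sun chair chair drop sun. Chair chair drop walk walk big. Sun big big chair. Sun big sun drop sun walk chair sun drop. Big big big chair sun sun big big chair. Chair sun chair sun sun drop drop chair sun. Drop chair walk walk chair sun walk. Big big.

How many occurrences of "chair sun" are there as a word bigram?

8

Scanning the 52 overlapping bigram windows for "chair sun":
  position 2–3: chair sun
  position 17–18: chair sun
  position 24–25: chair sun
  position 30–31: chair sun
  position 36–37: chair sun
  position 38–39: chair sun
  position 43–44: chair sun
  position 49–50: chair sun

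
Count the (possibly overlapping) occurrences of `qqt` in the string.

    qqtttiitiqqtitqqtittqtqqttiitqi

4

Sliding a length-3 window over the 31 characters (29 positions):
  position 1–3: qqt
  position 10–12: qqt
  position 15–17: qqt
  position 23–25: qqt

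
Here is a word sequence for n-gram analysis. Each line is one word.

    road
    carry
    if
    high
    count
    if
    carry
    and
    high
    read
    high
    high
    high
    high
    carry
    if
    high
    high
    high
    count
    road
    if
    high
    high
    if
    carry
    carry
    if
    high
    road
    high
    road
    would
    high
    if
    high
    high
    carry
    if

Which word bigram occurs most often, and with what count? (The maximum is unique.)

Bigram frequencies (highest first):
  high high: 7
  if high: 5
  carry if: 4
  high count: 2
  if carry: 2
  high carry: 2
  … (14 more, each ≤ 2)

"high high", 7 times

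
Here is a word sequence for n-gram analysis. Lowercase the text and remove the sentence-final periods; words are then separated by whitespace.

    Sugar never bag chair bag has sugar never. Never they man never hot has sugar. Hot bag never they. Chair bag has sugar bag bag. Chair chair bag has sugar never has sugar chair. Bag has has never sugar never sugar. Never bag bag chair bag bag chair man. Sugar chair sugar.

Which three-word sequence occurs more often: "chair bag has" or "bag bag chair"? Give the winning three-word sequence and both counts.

"chair bag has": 4 occurrences
"bag bag chair": 3 occurrences

"chair bag has" (4 vs 3)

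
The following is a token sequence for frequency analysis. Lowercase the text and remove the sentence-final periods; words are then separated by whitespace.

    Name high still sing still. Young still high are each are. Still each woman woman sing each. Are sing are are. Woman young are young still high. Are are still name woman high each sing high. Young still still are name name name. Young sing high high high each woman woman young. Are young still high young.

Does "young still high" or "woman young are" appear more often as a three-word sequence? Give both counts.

"young still high" (3 vs 2)

"young still high": 3 occurrences
"woman young are": 2 occurrences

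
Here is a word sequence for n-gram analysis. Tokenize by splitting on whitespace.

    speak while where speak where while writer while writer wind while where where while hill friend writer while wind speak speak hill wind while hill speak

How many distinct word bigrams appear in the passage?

19

26 tokens → 25 bigram windows in total.
Repeated bigrams (each contributes count−1 duplicates):
  where while: 2
  while hill: 2
  while where: 2
  while writer: 2
  wind while: 2
  writer while: 2
6 duplicate windows → 25 − 6 = 19 distinct.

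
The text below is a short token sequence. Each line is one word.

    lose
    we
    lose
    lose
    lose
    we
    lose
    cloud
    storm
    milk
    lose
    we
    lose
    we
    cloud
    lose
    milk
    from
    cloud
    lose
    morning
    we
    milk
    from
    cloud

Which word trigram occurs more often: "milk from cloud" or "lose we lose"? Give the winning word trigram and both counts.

"milk from cloud": 2 occurrences
"lose we lose": 3 occurrences

"lose we lose" (3 vs 2)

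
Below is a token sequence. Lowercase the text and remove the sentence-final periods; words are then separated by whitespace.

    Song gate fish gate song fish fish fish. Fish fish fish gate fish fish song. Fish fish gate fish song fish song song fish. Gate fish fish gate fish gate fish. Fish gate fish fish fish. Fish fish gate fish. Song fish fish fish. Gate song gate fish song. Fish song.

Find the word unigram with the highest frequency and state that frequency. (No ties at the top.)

"fish", 30 times

Unigram frequencies (highest first):
  fish: 30
  gate: 11
  song: 10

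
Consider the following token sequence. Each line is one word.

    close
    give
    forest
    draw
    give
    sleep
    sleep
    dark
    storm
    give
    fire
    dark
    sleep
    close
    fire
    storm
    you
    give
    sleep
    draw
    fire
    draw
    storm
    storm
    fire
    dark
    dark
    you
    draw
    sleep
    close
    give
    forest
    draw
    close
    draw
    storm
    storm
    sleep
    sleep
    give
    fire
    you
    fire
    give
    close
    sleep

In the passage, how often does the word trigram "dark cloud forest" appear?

Scanning the 45 overlapping trigram windows for "dark cloud forest":
  (none found)

0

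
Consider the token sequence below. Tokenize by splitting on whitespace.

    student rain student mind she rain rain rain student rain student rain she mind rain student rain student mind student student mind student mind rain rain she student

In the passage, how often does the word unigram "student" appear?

10

Scanning the 28 tokens for "student":
  position 1: student
  position 3: student
  position 9: student
  position 11: student
  position 16: student
  position 18: student
  position 20: student
  position 21: student
  position 23: student
  position 28: student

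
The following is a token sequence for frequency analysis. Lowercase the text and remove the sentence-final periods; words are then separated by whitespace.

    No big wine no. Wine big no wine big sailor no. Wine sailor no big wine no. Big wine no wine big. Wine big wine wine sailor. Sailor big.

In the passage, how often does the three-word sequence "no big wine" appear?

Scanning the 27 overlapping trigram windows for "no big wine":
  position 1–3: no big wine
  position 14–16: no big wine
  position 17–19: no big wine

3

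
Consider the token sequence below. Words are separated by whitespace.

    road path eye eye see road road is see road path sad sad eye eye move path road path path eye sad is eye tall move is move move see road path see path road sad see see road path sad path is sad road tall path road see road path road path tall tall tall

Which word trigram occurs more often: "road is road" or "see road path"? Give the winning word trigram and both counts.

"see road path" (4 vs 0)

"road is road": 0 occurrences
"see road path": 4 occurrences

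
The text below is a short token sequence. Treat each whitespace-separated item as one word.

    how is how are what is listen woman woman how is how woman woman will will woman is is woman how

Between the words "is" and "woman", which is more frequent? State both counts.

"is": 5 occurrences
"woman": 6 occurrences

"woman" (6 vs 5)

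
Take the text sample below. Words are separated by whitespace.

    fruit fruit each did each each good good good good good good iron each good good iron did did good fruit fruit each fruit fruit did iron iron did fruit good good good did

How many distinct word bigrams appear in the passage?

34 tokens → 33 bigram windows in total.
Repeated bigrams (each contributes count−1 duplicates):
  good good: 8
  fruit fruit: 3
  each good: 2
  fruit each: 2
  good iron: 2
  iron did: 2
13 duplicate windows → 33 − 13 = 20 distinct.

20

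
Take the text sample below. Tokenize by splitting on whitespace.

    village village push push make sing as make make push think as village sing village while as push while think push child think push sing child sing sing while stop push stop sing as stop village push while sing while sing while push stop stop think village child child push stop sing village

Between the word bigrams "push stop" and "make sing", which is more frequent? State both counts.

"push stop" (3 vs 1)

"push stop": 3 occurrences
"make sing": 1 occurrence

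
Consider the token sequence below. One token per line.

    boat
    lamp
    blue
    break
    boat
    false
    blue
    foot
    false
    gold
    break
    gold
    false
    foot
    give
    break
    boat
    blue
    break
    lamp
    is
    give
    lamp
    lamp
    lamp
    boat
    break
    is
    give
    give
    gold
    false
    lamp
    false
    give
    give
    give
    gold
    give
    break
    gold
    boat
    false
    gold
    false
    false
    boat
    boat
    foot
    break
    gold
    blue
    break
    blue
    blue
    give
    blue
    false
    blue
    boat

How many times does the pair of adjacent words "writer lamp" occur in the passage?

Scanning the 59 overlapping bigram windows for "writer lamp":
  (none found)

0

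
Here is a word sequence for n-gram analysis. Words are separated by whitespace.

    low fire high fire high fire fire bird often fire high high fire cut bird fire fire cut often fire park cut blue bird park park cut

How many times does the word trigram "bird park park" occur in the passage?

Scanning the 25 overlapping trigram windows for "bird park park":
  position 24–26: bird park park

1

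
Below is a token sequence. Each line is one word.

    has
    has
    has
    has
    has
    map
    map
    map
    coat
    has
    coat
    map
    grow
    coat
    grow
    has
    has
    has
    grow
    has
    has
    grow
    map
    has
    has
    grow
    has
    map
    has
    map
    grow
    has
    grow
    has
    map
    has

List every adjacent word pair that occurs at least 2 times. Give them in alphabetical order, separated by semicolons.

Bigram counts meeting the condition (at least 2 times):
  grow has: 5
  has grow: 4
  has has: 8
  has map: 4
  map grow: 2
  map has: 3
  map map: 2

grow has; has grow; has has; has map; map grow; map has; map map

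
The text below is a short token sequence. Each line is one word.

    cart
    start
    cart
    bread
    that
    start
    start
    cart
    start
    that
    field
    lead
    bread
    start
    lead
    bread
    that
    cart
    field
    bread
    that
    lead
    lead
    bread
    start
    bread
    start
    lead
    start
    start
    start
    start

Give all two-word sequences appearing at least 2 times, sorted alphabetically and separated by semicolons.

bread start; bread that; cart start; lead bread; start cart; start lead; start start

Bigram counts meeting the condition (at least 2 times):
  bread start: 3
  bread that: 3
  cart start: 2
  lead bread: 3
  start cart: 2
  start lead: 2
  start start: 4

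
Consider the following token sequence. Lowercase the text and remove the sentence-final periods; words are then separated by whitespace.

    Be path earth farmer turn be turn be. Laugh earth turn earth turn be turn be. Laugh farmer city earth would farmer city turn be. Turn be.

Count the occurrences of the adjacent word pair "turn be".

6

Scanning the 26 overlapping bigram windows for "turn be":
  position 5–6: turn be
  position 7–8: turn be
  position 13–14: turn be
  position 15–16: turn be
  position 24–25: turn be
  position 26–27: turn be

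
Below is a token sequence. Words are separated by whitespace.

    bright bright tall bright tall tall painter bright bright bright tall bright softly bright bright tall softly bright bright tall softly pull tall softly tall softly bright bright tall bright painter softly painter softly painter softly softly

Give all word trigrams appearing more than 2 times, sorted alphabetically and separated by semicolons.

Trigram counts meeting the condition (more than 2 times):
  bright bright tall: 5
  bright tall bright: 3
  softly bright bright: 3

bright bright tall; bright tall bright; softly bright bright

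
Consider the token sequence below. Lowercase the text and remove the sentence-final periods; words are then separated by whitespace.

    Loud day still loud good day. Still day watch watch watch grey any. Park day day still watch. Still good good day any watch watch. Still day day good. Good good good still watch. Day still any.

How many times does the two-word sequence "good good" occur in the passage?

4

Scanning the 36 overlapping bigram windows for "good good":
  position 20–21: good good
  position 29–30: good good
  position 30–31: good good
  position 31–32: good good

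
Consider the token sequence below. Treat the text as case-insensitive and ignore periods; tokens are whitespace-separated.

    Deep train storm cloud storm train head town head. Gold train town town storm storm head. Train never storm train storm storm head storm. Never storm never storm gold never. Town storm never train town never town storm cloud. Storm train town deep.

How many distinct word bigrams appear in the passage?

43 tokens → 42 bigram windows in total.
Repeated bigrams (each contributes count−1 duplicates):
  never storm: 3
  storm never: 3
  storm train: 3
  town storm: 3
  train town: 3
  cloud storm: 2
  never town: 2
  storm cloud: 2
  … (3 more repeated)
16 duplicate windows → 42 − 16 = 26 distinct.

26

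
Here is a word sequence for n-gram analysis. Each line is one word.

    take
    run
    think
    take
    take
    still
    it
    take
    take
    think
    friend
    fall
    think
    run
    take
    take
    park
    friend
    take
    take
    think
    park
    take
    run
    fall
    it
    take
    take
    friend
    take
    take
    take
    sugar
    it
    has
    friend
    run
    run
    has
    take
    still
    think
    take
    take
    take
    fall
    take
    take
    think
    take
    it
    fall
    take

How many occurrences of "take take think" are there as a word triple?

3

Scanning the 51 overlapping trigram windows for "take take think":
  position 8–10: take take think
  position 19–21: take take think
  position 47–49: take take think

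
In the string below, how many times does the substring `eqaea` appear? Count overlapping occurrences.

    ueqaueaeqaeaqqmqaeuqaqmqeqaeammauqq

Sliding a length-5 window over the 35 characters (31 positions):
  position 8–12: eqaea
  position 25–29: eqaea

2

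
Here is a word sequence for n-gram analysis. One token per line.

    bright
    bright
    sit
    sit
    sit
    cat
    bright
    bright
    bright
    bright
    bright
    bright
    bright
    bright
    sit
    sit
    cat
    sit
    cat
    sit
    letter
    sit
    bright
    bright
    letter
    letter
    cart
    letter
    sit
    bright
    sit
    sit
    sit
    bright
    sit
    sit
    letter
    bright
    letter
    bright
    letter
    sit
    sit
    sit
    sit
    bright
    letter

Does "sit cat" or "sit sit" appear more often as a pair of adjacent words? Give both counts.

"sit cat": 3 occurrences
"sit sit": 9 occurrences

"sit sit" (9 vs 3)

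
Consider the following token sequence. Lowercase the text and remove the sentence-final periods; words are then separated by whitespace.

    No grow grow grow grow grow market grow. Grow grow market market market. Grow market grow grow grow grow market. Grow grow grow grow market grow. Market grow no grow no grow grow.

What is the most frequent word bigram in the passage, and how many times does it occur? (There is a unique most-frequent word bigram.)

"grow grow", 13 times

Bigram frequencies (highest first):
  grow grow: 13
  grow market: 6
  market grow: 6
  no grow: 3
  market market: 2
  grow no: 2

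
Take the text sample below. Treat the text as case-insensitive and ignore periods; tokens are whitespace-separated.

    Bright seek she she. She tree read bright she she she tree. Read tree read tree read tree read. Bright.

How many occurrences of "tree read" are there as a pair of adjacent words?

5

Scanning the 19 overlapping bigram windows for "tree read":
  position 6–7: tree read
  position 12–13: tree read
  position 14–15: tree read
  position 16–17: tree read
  position 18–19: tree read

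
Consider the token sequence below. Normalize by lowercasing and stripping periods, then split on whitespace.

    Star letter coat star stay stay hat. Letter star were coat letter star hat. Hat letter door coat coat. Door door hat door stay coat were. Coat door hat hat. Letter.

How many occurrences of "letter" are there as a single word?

Scanning the 31 tokens for "letter":
  position 2: letter
  position 8: letter
  position 12: letter
  position 16: letter
  position 31: letter

5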